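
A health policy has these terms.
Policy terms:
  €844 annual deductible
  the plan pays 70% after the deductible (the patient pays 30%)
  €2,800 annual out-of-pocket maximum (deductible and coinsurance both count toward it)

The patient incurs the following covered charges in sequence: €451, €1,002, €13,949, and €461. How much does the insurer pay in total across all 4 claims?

€13,063

Claim 1 — €451: all of it applies to the deductible. Cost to patient: €451. OOP to date €451. Plan pays €451 − €451 = €0.
Claim 2 — €1,002: deductible takes €393, €609 remains; coinsurance €609 × 30% = €182.70. Cost to patient: €575.70. OOP to date €1,026.70. Plan pays €1,002 − €575.70 = €426.30.
Claim 3 — €13,949: deductible already satisfied, so patient's share is 30% × €13,949 = €4,184.70. OOP would hit €5,211.40 > €2,800, so the cap limits the patient to €2,800 − €1,026.70 = €1,773.30. Plan pays €13,949 − €1,773.30 = €12,175.70.
Claim 4 — €461: 30% coinsurance on €461 = €138.30. That would push OOP to €2,938.30, over the €2,800 cap, so patient pays €2,800 − €2,800 = €0. Plan pays €461 − €0 = €461.
Insurer total: €0 + €426.30 + €12,175.70 + €461 = €13,063.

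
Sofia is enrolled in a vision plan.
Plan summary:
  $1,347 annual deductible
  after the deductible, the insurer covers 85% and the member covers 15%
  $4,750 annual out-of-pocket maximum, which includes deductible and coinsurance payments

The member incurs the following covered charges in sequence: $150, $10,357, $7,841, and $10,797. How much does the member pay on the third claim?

Claim 1 — $150: all of it applies to the deductible. Member pays $150; OOP now $150.
Claim 2 — $10,357: $1,197 to deductible, leaving $9,160; coinsurance $9,160 × 15% = $1,374. Member owes $2,571 (running OOP $2,721).
Claim 3 — $7,841: deductible already satisfied, so member's share is 15% × $7,841 = $1,176.15. Cost to member: $1,176.15. OOP to date $3,897.15.

$1,176.15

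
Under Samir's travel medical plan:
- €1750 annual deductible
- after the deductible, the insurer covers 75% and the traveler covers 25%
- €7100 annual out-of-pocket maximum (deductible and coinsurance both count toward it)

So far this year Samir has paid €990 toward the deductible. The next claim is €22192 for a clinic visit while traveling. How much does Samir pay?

€6110

Deductible still to meet: €1750 − €990 = €760.
The remaining €21432 (= €22192 − €760) moves to coinsurance.
Coinsurance: €21432 × 25% = €5358.
So the traveler owes €760 + €5358 = €6118 before any cap.
Adding €6118 to the €990 already spent would give €7108, which exceeds the €7100 cap; the traveler pays just €7100 − €990 = €6110.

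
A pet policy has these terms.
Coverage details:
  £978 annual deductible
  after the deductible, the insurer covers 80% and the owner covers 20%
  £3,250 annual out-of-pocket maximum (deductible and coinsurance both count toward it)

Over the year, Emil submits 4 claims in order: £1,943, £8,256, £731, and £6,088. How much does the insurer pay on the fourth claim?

#1 (£1,943): £978 to deductible, leaving £965; 20% of £965 = £193. Owner owes £1,171 (running OOP £1,171). Plan pays £1,943 − £1,171 = £772.
#2 (£8,256): 20% coinsurance on £8,256 = £1,651.20. Owner owes £1,651.20 (running OOP £2,822.20). Insurer: £8,256 − £1,651.20 = £6,604.80.
#3 (£731): 20% coinsurance on £731 = £146.20. Owner pays £146.20; OOP now £2,968.40. Plan pays £731 − £146.20 = £584.80.
#4 (£6,088): deductible already satisfied, so owner's share is 20% × £6,088 = £1,217.60. That would push OOP to £4,186, over the £3,250 cap, so owner pays £3,250 − £2,968.40 = £281.60. Plan pays £6,088 − £281.60 = £5,806.40.

£5,806.40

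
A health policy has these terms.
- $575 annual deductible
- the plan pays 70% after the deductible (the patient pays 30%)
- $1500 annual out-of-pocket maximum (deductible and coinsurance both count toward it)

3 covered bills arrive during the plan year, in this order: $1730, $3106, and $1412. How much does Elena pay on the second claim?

Claim 1 ($1730): $575 finishes the deductible; $1155 goes to coinsurance; patient's 30% is $346.50. Cost to patient: $921.50. OOP to date $921.50.
Claim 2 ($3106): deductible met; 30% of $3106 = $931.80. That would push OOP to $1853.30, over the $1500 cap, so patient pays $1500 − $921.50 = $578.50.

$578.50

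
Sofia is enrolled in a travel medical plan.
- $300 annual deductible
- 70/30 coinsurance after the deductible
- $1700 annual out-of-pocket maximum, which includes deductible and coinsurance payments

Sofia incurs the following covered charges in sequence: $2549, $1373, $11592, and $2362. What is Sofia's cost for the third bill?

$313.40

Claim 1 — $2549: deductible takes $300, $2249 remains; traveler's 30% is $674.70. Traveler pays $974.70; OOP now $974.70.
Claim 2 — $1373: 30% coinsurance on $1373 = $411.90. Traveler owes $411.90 (running OOP $1386.60).
Claim 3 — $11592: 30% coinsurance on $11592 = $3477.60. OOP would hit $4864.20 > $1700, so the cap limits the traveler to $1700 − $1386.60 = $313.40.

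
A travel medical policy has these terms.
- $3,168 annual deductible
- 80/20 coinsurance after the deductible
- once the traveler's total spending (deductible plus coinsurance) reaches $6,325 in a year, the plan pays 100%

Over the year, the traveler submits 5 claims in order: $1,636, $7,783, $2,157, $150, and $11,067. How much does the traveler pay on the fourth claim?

#1 ($1,636): all of it applies to the deductible. Cost to traveler: $1,636. OOP to date $1,636.
#2 ($7,783): $1,532 finishes the deductible; $6,251 goes to coinsurance; coinsurance $6,251 × 20% = $1,250.20. Traveler pays $2,782.20; OOP now $4,418.20.
#3 ($2,157): 20% coinsurance on $2,157 = $431.40. Traveler pays $431.40; OOP now $4,849.60.
#4 ($150): deductible met; 20% of $150 = $30. Traveler pays $30; OOP now $4,879.60.

$30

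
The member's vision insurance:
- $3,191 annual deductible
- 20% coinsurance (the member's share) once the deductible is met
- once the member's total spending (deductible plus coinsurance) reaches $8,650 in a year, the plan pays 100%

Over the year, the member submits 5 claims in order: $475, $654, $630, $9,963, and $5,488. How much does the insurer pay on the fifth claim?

Bill 1, $475: all of it applies to the deductible. Member owes $475 (running OOP $475). Insurer: $475 − $475 = $0.
Bill 2, $654: entire amount goes to the deductible. Cost to member: $654. OOP to date $1,129. Plan pays $654 − $654 = $0.
Bill 3, $630: all of it applies to the deductible. Member owes $630 (running OOP $1,759). Insurer: $630 − $630 = $0.
Bill 4, $9,963: $1,432 to deductible, leaving $8,531; 20% of $8,531 = $1,706.20. Member pays $3,138.20; OOP now $4,897.20. Plan pays $9,963 − $3,138.20 = $6,824.80.
Bill 5, $5,488: deductible already satisfied, so member's share is 20% × $5,488 = $1,097.60. Member owes $1,097.60 (running OOP $5,994.80). Plan pays $5,488 − $1,097.60 = $4,390.40.

$4,390.40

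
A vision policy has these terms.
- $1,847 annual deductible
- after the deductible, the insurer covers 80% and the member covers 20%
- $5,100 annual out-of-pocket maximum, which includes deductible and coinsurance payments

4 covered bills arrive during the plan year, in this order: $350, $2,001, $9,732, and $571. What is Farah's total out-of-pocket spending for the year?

$4,008.40

Claim 1 ($350): fully absorbed by the deductible. Cost to member: $350. OOP to date $350.
Claim 2 ($2,001): $1,497 to deductible, leaving $504; 20% of $504 = $100.80. Cost to member: $1,597.80. OOP to date $1,947.80.
Claim 3 ($9,732): deductible already satisfied, so member's share is 20% × $9,732 = $1,946.40. Member owes $1,946.40 (running OOP $3,894.20).
Claim 4 ($571): deductible already satisfied, so member's share is 20% × $571 = $114.20. Cost to member: $114.20. OOP to date $4,008.40.
Summing the member's payments: $350 + $1,597.80 + $1,946.40 + $114.20 = $4,008.40.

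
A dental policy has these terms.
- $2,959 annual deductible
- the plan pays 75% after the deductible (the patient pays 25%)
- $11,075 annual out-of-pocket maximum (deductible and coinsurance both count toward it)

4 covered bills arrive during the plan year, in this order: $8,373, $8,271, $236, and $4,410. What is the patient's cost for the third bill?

$59

Bill 1, $8,373: $2,959 finishes the deductible; $5,414 goes to coinsurance; coinsurance $5,414 × 25% = $1,353.50. Cost to patient: $4,312.50. OOP to date $4,312.50.
Bill 2, $8,271: 25% coinsurance on $8,271 = $2,067.75. Cost to patient: $2,067.75. OOP to date $6,380.25.
Bill 3, $236: deductible already satisfied, so patient's share is 25% × $236 = $59. Cost to patient: $59. OOP to date $6,439.25.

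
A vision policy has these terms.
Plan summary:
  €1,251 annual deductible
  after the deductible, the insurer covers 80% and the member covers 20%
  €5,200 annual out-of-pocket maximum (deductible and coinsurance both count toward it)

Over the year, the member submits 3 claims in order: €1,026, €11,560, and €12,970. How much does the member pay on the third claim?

Bill 1, €1,026: entire amount goes to the deductible. Cost to member: €1,026. OOP to date €1,026.
Bill 2, €11,560: €225 finishes the deductible; €11,335 goes to coinsurance; coinsurance €11,335 × 20% = €2,267. Member owes €2,492 (running OOP €3,518).
Bill 3, €12,970: 20% coinsurance on €12,970 = €2,594. That would push OOP to €6,112, over the €5,200 cap, so member pays €5,200 − €3,518 = €1,682.

€1,682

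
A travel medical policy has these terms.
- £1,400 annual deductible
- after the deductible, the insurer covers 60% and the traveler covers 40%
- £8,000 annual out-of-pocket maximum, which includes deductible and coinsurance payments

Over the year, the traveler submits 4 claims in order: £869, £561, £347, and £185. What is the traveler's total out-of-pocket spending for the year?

£1,624.80

Claim 1 (£869): entire amount goes to the deductible. Traveler pays £869; OOP now £869.
Claim 2 (£561): £531 finishes the deductible; £30 goes to coinsurance; 40% of £30 = £12. Traveler owes £543 (running OOP £1,412).
Claim 3 (£347): 40% coinsurance on £347 = £138.80. Traveler pays £138.80; OOP now £1,550.80.
Claim 4 (£185): deductible already satisfied, so traveler's share is 40% × £185 = £74. Cost to traveler: £74. OOP to date £1,624.80.
Total paid by the traveler: £869 + £543 + £138.80 + £74 = £1,624.80.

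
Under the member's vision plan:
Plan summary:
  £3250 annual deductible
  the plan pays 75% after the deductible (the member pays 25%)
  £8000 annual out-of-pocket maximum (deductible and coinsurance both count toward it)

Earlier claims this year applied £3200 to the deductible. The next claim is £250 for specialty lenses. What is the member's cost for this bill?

£3200 of the £3250 deductible is already met, leaving £50.
After the £50 deductible portion, £250 − £50 = £200 is subject to coinsurance.
Coinsurance: £200 × 25% = £50.
So the member owes £50 + £50 = £100 before any cap.
Year-to-date out-of-pocket becomes £3200 + £100 = £3300, still under the £8000 maximum, so no cap applies.

£100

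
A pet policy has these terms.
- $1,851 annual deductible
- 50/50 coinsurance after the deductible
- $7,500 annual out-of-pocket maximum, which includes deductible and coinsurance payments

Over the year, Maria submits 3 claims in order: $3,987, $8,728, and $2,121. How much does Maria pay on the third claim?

Claim 1 ($3,987): $1,851 to deductible, leaving $2,136; 50% of $2,136 = $1,068. Owner pays $2,919; OOP now $2,919.
Claim 2 ($8,728): 50% coinsurance on $8,728 = $4,364. Cost to owner: $4,364. OOP to date $7,283.
Claim 3 ($2,121): deductible already satisfied, so owner's share is 50% × $2,121 = $1,060.50. That would push OOP to $8,343.50, over the $7,500 cap, so owner pays $7,500 − $7,283 = $217.

$217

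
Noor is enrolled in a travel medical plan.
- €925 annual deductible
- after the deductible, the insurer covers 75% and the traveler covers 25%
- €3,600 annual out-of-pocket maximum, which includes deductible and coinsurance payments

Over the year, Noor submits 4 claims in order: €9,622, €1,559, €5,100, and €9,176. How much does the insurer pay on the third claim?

€4,989

#1 (€9,622): deductible takes €925, €8,697 remains; 25% of €8,697 = €2,174.25. Traveler pays €3,099.25; OOP now €3,099.25. Plan pays €9,622 − €3,099.25 = €6,522.75.
#2 (€1,559): deductible already satisfied, so traveler's share is 25% × €1,559 = €389.75. Traveler pays €389.75; OOP now €3,489. Insurer: €1,559 − €389.75 = €1,169.25.
#3 (€5,100): deductible already satisfied, so traveler's share is 25% × €5,100 = €1,275. OOP would hit €4,764 > €3,600, so the cap limits the traveler to €3,600 − €3,489 = €111. Insurer: €5,100 − €111 = €4,989.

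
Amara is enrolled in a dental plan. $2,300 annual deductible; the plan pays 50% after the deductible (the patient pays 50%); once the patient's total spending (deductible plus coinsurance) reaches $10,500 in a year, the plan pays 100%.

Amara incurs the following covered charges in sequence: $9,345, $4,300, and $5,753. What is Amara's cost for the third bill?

$2,527.50

Bill 1, $9,345: deductible takes $2,300, $7,045 remains; 50% of $7,045 = $3,522.50. Patient owes $5,822.50 (running OOP $5,822.50).
Bill 2, $4,300: deductible met; 50% of $4,300 = $2,150. Patient pays $2,150; OOP now $7,972.50.
Bill 3, $5,753: deductible met; 50% of $5,753 = $2,876.50. Adding that to $7,972.50 gives $10,849, past the $10,500 cap; patient pays only $10,500 − $7,972.50 = $2,527.50.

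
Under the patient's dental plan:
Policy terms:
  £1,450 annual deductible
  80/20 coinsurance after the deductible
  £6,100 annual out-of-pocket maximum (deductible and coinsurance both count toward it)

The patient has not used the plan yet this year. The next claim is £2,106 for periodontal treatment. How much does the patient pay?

£1,581.20

Deductible not yet touched, so the first £1,450 of the bill goes to the deductible.
After the £1,450 deductible portion, £2,106 − £1,450 = £656 is subject to coinsurance.
Coinsurance: £656 × 20% = £131.20.
So the patient owes £1,450 + £131.20 = £1,581.20 before any cap.
Total out-of-pocket so far would be £0 + £1,581.20 = £1,581.20, below the £6,100 cap — no reduction.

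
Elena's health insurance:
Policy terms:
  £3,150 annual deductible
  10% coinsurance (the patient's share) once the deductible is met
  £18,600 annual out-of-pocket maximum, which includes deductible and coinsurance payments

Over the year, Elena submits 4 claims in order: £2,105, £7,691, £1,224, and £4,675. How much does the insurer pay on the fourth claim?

Claim 1 (£2,105): fully absorbed by the deductible. Patient owes £2,105 (running OOP £2,105). Plan pays £2,105 − £2,105 = £0.
Claim 2 (£7,691): £1,045 finishes the deductible; £6,646 goes to coinsurance; coinsurance £6,646 × 10% = £664.60. Patient owes £1,709.60 (running OOP £3,814.60). Plan pays £7,691 − £1,709.60 = £5,981.40.
Claim 3 (£1,224): deductible already satisfied, so patient's share is 10% × £1,224 = £122.40. Patient owes £122.40 (running OOP £3,937). Insurer: £1,224 − £122.40 = £1,101.60.
Claim 4 (£4,675): 10% coinsurance on £4,675 = £467.50. Cost to patient: £467.50. OOP to date £4,404.50. Plan pays £4,675 − £467.50 = £4,207.50.

£4,207.50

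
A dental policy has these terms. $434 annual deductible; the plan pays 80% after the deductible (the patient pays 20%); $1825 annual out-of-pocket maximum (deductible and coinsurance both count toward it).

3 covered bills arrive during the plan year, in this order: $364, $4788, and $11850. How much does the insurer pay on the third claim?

$11402.60

Claim 1 ($364): fully absorbed by the deductible. Cost to patient: $364. OOP to date $364. Plan pays $364 − $364 = $0.
Claim 2 ($4788): $70 to deductible, leaving $4718; coinsurance $4718 × 20% = $943.60. Cost to patient: $1013.60. OOP to date $1377.60. Insurer: $4788 − $1013.60 = $3774.40.
Claim 3 ($11850): deductible already satisfied, so patient's share is 20% × $11850 = $2370. That would push OOP to $3747.60, over the $1825 cap, so patient pays $1825 − $1377.60 = $447.40. Insurer: $11850 − $447.40 = $11402.60.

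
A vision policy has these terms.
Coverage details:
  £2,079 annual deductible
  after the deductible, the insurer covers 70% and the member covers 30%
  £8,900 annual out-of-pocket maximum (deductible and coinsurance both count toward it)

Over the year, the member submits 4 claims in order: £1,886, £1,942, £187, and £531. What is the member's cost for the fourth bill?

Bill 1, £1,886: all of it applies to the deductible. Member pays £1,886; OOP now £1,886.
Bill 2, £1,942: £193 finishes the deductible; £1,749 goes to coinsurance; coinsurance £1,749 × 30% = £524.70. Cost to member: £717.70. OOP to date £2,603.70.
Bill 3, £187: deductible met; 30% of £187 = £56.10. Member owes £56.10 (running OOP £2,659.80).
Bill 4, £531: deductible already satisfied, so member's share is 30% × £531 = £159.30. Member pays £159.30; OOP now £2,819.10.

£159.30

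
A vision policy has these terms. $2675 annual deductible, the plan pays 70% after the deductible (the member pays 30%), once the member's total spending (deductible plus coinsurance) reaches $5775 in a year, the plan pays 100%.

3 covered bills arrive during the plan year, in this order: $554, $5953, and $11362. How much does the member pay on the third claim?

#1 ($554): fully absorbed by the deductible. Cost to member: $554. OOP to date $554.
#2 ($5953): deductible takes $2121, $3832 remains; 30% of $3832 = $1149.60. Member owes $3270.60 (running OOP $3824.60).
#3 ($11362): deductible met; 30% of $11362 = $3408.60. That would push OOP to $7233.20, over the $5775 cap, so member pays $5775 − $3824.60 = $1950.40.

$1950.40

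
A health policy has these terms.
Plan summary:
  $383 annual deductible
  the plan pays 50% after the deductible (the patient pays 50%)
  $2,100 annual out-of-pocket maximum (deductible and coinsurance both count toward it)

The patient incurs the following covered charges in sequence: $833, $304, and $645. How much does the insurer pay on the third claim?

#1 ($833): $383 finishes the deductible; $450 goes to coinsurance; 50% of $450 = $225. Cost to patient: $608. OOP to date $608. Plan pays $833 − $608 = $225.
#2 ($304): deductible met; 50% of $304 = $152. Patient owes $152 (running OOP $760). Insurer: $304 − $152 = $152.
#3 ($645): deductible already satisfied, so patient's share is 50% × $645 = $322.50. Cost to patient: $322.50. OOP to date $1,082.50. Plan pays $645 − $322.50 = $322.50.

$322.50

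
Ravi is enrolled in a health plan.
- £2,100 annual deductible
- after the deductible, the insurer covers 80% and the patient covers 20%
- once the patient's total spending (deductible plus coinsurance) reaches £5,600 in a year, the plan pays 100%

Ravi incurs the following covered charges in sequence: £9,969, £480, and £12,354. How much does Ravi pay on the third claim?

£1,830.20

Bill 1, £9,969: £2,100 to deductible, leaving £7,869; patient's 20% is £1,573.80. Patient pays £3,673.80; OOP now £3,673.80.
Bill 2, £480: deductible met; 20% of £480 = £96. Patient owes £96 (running OOP £3,769.80).
Bill 3, £12,354: deductible already satisfied, so patient's share is 20% × £12,354 = £2,470.80. That would push OOP to £6,240.60, over the £5,600 cap, so patient pays £5,600 − £3,769.80 = £1,830.20.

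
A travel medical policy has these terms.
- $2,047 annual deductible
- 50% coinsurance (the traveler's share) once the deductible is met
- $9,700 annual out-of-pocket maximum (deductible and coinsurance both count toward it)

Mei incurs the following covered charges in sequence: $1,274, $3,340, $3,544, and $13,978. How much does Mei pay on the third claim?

$1,772

Claim 1 ($1,274): entire amount goes to the deductible. Cost to traveler: $1,274. OOP to date $1,274.
Claim 2 ($3,340): $773 to deductible, leaving $2,567; coinsurance $2,567 × 50% = $1,283.50. Traveler owes $2,056.50 (running OOP $3,330.50).
Claim 3 ($3,544): 50% coinsurance on $3,544 = $1,772. Traveler owes $1,772 (running OOP $5,102.50).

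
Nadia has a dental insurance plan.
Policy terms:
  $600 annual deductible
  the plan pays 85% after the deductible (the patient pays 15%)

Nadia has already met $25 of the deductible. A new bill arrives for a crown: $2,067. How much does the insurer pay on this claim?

$25 of the $600 deductible is already met, leaving $575.
That leaves $2,067 − $575 = $1,492 for coinsurance.
Coinsurance: $1,492 × 15% = $223.80.
Patient responsibility: $575 + $223.80 = $798.80.
The insurer covers the remainder: $2,067 − $798.80 = $1,268.20.

$1,268.20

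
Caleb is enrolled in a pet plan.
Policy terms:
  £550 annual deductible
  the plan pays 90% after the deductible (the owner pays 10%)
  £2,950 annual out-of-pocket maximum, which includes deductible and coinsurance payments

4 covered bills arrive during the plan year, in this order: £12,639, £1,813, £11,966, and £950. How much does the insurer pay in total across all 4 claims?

£24,418

Claim 1 — £12,639: £550 finishes the deductible; £12,089 goes to coinsurance; 10% of £12,089 = £1,208.90. Owner pays £1,758.90; OOP now £1,758.90. Insurer: £12,639 − £1,758.90 = £10,880.10.
Claim 2 — £1,813: 10% coinsurance on £1,813 = £181.30. Owner pays £181.30; OOP now £1,940.20. Plan pays £1,813 − £181.30 = £1,631.70.
Claim 3 — £11,966: deductible already satisfied, so owner's share is 10% × £11,966 = £1,196.60. Adding that to £1,940.20 gives £3,136.80, past the £2,950 cap; owner pays only £2,950 − £1,940.20 = £1,009.80. Plan pays £11,966 − £1,009.80 = £10,956.20.
Claim 4 — £950: deductible met; 10% of £950 = £95. That would push OOP to £3,045, over the £2,950 cap, so owner pays £2,950 − £2,950 = £0. Insurer: £950 − £0 = £950.
Insurer total = bills − owner's total = £27,368 − £2,950 = £24,418.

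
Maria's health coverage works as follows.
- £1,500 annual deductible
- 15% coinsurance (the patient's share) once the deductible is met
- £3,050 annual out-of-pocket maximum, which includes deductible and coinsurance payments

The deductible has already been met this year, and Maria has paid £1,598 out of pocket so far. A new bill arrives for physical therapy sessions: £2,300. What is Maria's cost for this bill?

£345

The deductible is already satisfied, so the full bill goes to coinsurance.
Patient's 15% share of £2,300 is £345.
Cumulative spending £1,598 + £345 = £1,943 stays under the £3,050 maximum.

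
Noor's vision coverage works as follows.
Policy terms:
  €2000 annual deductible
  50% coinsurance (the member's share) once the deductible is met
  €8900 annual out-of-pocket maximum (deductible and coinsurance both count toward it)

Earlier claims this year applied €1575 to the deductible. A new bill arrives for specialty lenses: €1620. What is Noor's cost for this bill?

Remaining deductible: €2000 − €1575 = €425.
After the €425 deductible portion, €1620 − €425 = €1195 is subject to coinsurance.
50% of €1195 = €597.50 falls to the member.
That puts the member's cost at €425 + €597.50 = €1022.50 before any cap.
Cumulative spending €1575 + €1022.50 = €2597.50 stays under the €8900 maximum.

€1022.50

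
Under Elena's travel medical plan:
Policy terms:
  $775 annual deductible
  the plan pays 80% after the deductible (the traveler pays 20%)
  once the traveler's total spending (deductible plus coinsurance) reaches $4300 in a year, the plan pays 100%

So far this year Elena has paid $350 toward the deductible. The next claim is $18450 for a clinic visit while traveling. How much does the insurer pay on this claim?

$14500

Remaining deductible: $775 − $350 = $425.
After the $425 deductible portion, $18450 − $425 = $18025 is subject to coinsurance.
20% of $18025 = $3605 falls to the traveler.
Traveler responsibility before any cap: $425 + $3605 = $4030.
That would bring total out-of-pocket to $4380, past the $4300 cap. The traveler is capped at $4300 − $350 = $3950 on this claim.
The plan picks up $18450 − $3950 = $14500.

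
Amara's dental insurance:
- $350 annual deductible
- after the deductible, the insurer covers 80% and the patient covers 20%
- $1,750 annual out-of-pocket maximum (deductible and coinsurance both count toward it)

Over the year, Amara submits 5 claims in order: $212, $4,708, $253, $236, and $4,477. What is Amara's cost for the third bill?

$50.60

#1 ($212): fully absorbed by the deductible. Patient pays $212; OOP now $212.
#2 ($4,708): $138 finishes the deductible; $4,570 goes to coinsurance; coinsurance $4,570 × 20% = $914. Patient owes $1,052 (running OOP $1,264).
#3 ($253): deductible met; 20% of $253 = $50.60. Patient owes $50.60 (running OOP $1,314.60).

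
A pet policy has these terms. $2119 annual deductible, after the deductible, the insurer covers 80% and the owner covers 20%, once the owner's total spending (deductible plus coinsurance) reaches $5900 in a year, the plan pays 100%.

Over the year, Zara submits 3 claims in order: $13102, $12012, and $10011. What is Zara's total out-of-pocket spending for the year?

$5900

#1 ($13102): $2119 finishes the deductible; $10983 goes to coinsurance; owner's 20% is $2196.60. Cost to owner: $4315.60. OOP to date $4315.60.
#2 ($12012): 20% coinsurance on $12012 = $2402.40. Adding that to $4315.60 gives $6718, past the $5900 cap; owner pays only $5900 − $4315.60 = $1584.40.
#3 ($10011): deductible already satisfied, so owner's share is 20% × $10011 = $2002.20. OOP would hit $7902.20 > $5900, so the cap limits the owner to $5900 − $5900 = $0.
Summing the owner's payments: $4315.60 + $1584.40 + $0 = $5900.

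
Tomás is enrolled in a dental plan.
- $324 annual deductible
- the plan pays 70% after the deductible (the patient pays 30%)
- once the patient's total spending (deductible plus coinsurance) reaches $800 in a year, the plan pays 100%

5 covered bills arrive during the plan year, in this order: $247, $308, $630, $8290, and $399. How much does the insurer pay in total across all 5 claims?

Bill 1, $247: entire amount goes to the deductible. Cost to patient: $247. OOP to date $247. Insurer: $247 − $247 = $0.
Bill 2, $308: $77 to deductible, leaving $231; patient's 30% is $69.30. Patient pays $146.30; OOP now $393.30. Plan pays $308 − $146.30 = $161.70.
Bill 3, $630: deductible already satisfied, so patient's share is 30% × $630 = $189. Cost to patient: $189. OOP to date $582.30. Insurer: $630 − $189 = $441.
Bill 4, $8290: deductible already satisfied, so patient's share is 30% × $8290 = $2487. That would push OOP to $3069.30, over the $800 cap, so patient pays $800 − $582.30 = $217.70. Plan pays $8290 − $217.70 = $8072.30.
Bill 5, $399: 30% coinsurance on $399 = $119.70. Adding that to $800 gives $919.70, past the $800 cap; patient pays only $800 − $800 = $0. Insurer: $399 − $0 = $399.
Insurer total = bills − patient's total = $9874 − $800 = $9074.

$9074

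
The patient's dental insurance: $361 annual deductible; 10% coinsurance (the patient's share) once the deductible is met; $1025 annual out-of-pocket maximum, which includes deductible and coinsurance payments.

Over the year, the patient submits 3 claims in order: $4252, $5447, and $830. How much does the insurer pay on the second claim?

$5172.10

#1 ($4252): $361 to deductible, leaving $3891; 10% of $3891 = $389.10. Patient owes $750.10 (running OOP $750.10). Insurer: $4252 − $750.10 = $3501.90.
#2 ($5447): deductible met; 10% of $5447 = $544.70. Adding that to $750.10 gives $1294.80, past the $1025 cap; patient pays only $1025 − $750.10 = $274.90. Plan pays $5447 − $274.90 = $5172.10.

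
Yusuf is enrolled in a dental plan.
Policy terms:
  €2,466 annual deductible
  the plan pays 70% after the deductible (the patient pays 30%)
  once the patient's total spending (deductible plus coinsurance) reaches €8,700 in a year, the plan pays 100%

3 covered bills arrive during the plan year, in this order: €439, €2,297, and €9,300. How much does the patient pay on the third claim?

€2,790

Claim 1 (€439): all of it applies to the deductible. Patient pays €439; OOP now €439.
Claim 2 (€2,297): deductible takes €2,027, €270 remains; 30% of €270 = €81. Patient pays €2,108; OOP now €2,547.
Claim 3 (€9,300): 30% coinsurance on €9,300 = €2,790. Patient pays €2,790; OOP now €5,337.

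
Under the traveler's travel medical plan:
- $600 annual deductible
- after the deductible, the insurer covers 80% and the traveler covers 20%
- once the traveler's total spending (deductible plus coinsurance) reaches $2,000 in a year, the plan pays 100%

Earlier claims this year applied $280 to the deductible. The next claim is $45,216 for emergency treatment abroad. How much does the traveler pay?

$1,720

$280 of the $600 deductible is already met, leaving $320.
The remaining $44,896 (= $45,216 − $320) moves to coinsurance.
Coinsurance: $44,896 × 20% = $8,979.20.
That puts the traveler's cost at $320 + $8,979.20 = $9,299.20 before any cap.
Adding $9,299.20 to the $280 already spent would give $9,579.20, which exceeds the $2,000 cap; the traveler pays just $2,000 − $280 = $1,720.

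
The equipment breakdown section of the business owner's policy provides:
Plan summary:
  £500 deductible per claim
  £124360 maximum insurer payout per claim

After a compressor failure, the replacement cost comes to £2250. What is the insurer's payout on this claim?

Less the £500 deductible: £2250 − £500 = £1750.
That's under the £124360 cap, so the insurer reimburses the full £1750.

£1750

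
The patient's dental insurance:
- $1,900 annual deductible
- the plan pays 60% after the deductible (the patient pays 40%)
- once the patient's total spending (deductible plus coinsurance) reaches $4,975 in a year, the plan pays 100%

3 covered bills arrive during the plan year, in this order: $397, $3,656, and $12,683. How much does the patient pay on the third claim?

$2,213.80

#1 ($397): fully absorbed by the deductible. Cost to patient: $397. OOP to date $397.
#2 ($3,656): deductible takes $1,503, $2,153 remains; 40% of $2,153 = $861.20. Patient pays $2,364.20; OOP now $2,761.20.
#3 ($12,683): deductible met; 40% of $12,683 = $5,073.20. OOP would hit $7,834.40 > $4,975, so the cap limits the patient to $4,975 − $2,761.20 = $2,213.80.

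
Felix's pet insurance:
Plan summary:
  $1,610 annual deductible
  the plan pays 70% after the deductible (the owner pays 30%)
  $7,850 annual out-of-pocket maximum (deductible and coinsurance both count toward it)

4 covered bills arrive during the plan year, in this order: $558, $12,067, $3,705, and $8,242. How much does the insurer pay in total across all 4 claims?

$16,722

Claim 1 ($558): all of it applies to the deductible. Owner owes $558 (running OOP $558). Plan pays $558 − $558 = $0.
Claim 2 ($12,067): $1,052 to deductible, leaving $11,015; coinsurance $11,015 × 30% = $3,304.50. Owner owes $4,356.50 (running OOP $4,914.50). Plan pays $12,067 − $4,356.50 = $7,710.50.
Claim 3 ($3,705): deductible already satisfied, so owner's share is 30% × $3,705 = $1,111.50. Cost to owner: $1,111.50. OOP to date $6,026. Plan pays $3,705 − $1,111.50 = $2,593.50.
Claim 4 ($8,242): 30% coinsurance on $8,242 = $2,472.60. Adding that to $6,026 gives $8,498.60, past the $7,850 cap; owner pays only $7,850 − $6,026 = $1,824. Insurer: $8,242 − $1,824 = $6,418.
Insurer total = bills − owner's total = $24,572 − $7,850 = $16,722.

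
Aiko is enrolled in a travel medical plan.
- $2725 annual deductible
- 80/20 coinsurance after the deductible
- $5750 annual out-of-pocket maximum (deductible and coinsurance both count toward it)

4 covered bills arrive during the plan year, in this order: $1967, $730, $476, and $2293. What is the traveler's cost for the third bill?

$117.60

Claim 1 — $1967: fully absorbed by the deductible. Cost to traveler: $1967. OOP to date $1967.
Claim 2 — $730: entire amount goes to the deductible. Traveler owes $730 (running OOP $2697).
Claim 3 — $476: deductible takes $28, $448 remains; coinsurance $448 × 20% = $89.60. Traveler pays $117.60; OOP now $2814.60.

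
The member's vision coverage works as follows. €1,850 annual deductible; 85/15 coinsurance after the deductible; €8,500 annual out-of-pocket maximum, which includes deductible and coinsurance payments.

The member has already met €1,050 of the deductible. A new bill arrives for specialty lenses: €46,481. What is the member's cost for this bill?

€7,450

Remaining deductible: €1,850 − €1,050 = €800.
After the €800 deductible portion, €46,481 − €800 = €45,681 is subject to coinsurance.
15% of €45,681 = €6,852.15 falls to the member.
That puts the member's cost at €800 + €6,852.15 = €7,652.15 before any cap.
Year-to-date out-of-pocket would reach €1,050 + €7,652.15 = €8,702.15, above the €8,500 maximum, so the member pays only €8,500 − €1,050 = €7,450.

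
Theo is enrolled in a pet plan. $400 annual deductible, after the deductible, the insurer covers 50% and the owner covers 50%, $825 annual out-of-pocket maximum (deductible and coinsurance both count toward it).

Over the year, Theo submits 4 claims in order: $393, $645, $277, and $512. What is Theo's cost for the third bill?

$106

Claim 1 ($393): all of it applies to the deductible. Owner owes $393 (running OOP $393).
Claim 2 ($645): deductible takes $7, $638 remains; coinsurance $638 × 50% = $319. Owner owes $326 (running OOP $719).
Claim 3 ($277): deductible already satisfied, so owner's share is 50% × $277 = $138.50. That would push OOP to $857.50, over the $825 cap, so owner pays $825 − $719 = $106.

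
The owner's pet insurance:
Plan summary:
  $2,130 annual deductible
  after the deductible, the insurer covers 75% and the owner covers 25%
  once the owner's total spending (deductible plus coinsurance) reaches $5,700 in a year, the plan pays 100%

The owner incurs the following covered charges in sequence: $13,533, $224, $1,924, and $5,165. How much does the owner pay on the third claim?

$481

Claim 1 — $13,533: $2,130 finishes the deductible; $11,403 goes to coinsurance; 25% of $11,403 = $2,850.75. Owner pays $4,980.75; OOP now $4,980.75.
Claim 2 — $224: deductible met; 25% of $224 = $56. Owner owes $56 (running OOP $5,036.75).
Claim 3 — $1,924: 25% coinsurance on $1,924 = $481. Owner owes $481 (running OOP $5,517.75).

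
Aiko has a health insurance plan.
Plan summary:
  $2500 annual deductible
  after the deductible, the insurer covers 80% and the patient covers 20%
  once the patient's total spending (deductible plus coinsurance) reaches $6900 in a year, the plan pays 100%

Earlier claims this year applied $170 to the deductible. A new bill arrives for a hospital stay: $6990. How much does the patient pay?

$3262

Remaining deductible: $2500 − $170 = $2330.
That leaves $6990 − $2330 = $4660 for coinsurance.
20% of $4660 = $932 falls to the patient.
That puts the patient's cost at $2330 + $932 = $3262 before any cap.
Total out-of-pocket so far would be $170 + $3262 = $3432, below the $6900 cap — no reduction.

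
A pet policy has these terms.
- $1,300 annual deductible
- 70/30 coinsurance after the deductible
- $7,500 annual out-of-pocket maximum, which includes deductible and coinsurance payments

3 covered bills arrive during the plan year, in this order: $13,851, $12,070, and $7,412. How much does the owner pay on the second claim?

$2,434.70

Claim 1 — $13,851: $1,300 finishes the deductible; $12,551 goes to coinsurance; owner's 30% is $3,765.30. Owner owes $5,065.30 (running OOP $5,065.30).
Claim 2 — $12,070: deductible already satisfied, so owner's share is 30% × $12,070 = $3,621. That would push OOP to $8,686.30, over the $7,500 cap, so owner pays $7,500 − $5,065.30 = $2,434.70.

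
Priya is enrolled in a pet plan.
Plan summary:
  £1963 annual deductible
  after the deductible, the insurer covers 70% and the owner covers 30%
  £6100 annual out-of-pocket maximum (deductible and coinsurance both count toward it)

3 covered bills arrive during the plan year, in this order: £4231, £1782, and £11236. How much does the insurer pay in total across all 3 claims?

£11149

Bill 1, £4231: £1963 to deductible, leaving £2268; coinsurance £2268 × 30% = £680.40. Owner owes £2643.40 (running OOP £2643.40). Plan pays £4231 − £2643.40 = £1587.60.
Bill 2, £1782: deductible met; 30% of £1782 = £534.60. Owner owes £534.60 (running OOP £3178). Insurer: £1782 − £534.60 = £1247.40.
Bill 3, £11236: deductible met; 30% of £11236 = £3370.80. OOP would hit £6548.80 > £6100, so the cap limits the owner to £6100 − £3178 = £2922. Insurer: £11236 − £2922 = £8314.
Insurer total: £1587.60 + £1247.40 + £8314 = £11149.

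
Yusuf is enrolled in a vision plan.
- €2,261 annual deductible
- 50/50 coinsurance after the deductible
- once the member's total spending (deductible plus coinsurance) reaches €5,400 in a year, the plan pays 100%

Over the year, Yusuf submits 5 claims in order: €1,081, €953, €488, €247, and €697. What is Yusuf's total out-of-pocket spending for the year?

€2,863.50

Claim 1 (€1,081): all of it applies to the deductible. Member pays €1,081; OOP now €1,081.
Claim 2 (€953): fully absorbed by the deductible. Member owes €953 (running OOP €2,034).
Claim 3 (€488): €227 to deductible, leaving €261; 50% of €261 = €130.50. Member owes €357.50 (running OOP €2,391.50).
Claim 4 (€247): deductible met; 50% of €247 = €123.50. Member pays €123.50; OOP now €2,515.
Claim 5 (€697): 50% coinsurance on €697 = €348.50. Cost to member: €348.50. OOP to date €2,863.50.
Total paid by the member: €1,081 + €953 + €357.50 + €123.50 + €348.50 = €2,863.50.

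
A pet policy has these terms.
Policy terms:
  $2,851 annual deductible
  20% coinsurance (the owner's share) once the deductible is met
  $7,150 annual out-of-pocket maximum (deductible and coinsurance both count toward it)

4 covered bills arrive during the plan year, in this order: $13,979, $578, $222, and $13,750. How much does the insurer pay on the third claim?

$177.60

Bill 1, $13,979: $2,851 to deductible, leaving $11,128; 20% of $11,128 = $2,225.60. Cost to owner: $5,076.60. OOP to date $5,076.60. Plan pays $13,979 − $5,076.60 = $8,902.40.
Bill 2, $578: 20% coinsurance on $578 = $115.60. Owner pays $115.60; OOP now $5,192.20. Insurer: $578 − $115.60 = $462.40.
Bill 3, $222: 20% coinsurance on $222 = $44.40. Owner pays $44.40; OOP now $5,236.60. Insurer: $222 − $44.40 = $177.60.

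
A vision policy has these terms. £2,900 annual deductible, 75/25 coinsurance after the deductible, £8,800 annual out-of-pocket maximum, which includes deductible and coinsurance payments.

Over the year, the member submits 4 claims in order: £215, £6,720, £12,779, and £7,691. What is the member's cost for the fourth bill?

£1,696.50

Claim 1 — £215: entire amount goes to the deductible. Member pays £215; OOP now £215.
Claim 2 — £6,720: £2,685 finishes the deductible; £4,035 goes to coinsurance; coinsurance £4,035 × 25% = £1,008.75. Member pays £3,693.75; OOP now £3,908.75.
Claim 3 — £12,779: deductible met; 25% of £12,779 = £3,194.75. Member pays £3,194.75; OOP now £7,103.50.
Claim 4 — £7,691: deductible met; 25% of £7,691 = £1,922.75. OOP would hit £9,026.25 > £8,800, so the cap limits the member to £8,800 − £7,103.50 = £1,696.50.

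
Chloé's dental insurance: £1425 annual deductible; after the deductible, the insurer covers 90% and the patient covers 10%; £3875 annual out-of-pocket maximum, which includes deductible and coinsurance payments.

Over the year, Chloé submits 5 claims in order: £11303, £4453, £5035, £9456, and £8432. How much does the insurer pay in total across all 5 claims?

Bill 1, £11303: £1425 to deductible, leaving £9878; patient's 10% is £987.80. Cost to patient: £2412.80. OOP to date £2412.80. Plan pays £11303 − £2412.80 = £8890.20.
Bill 2, £4453: deductible already satisfied, so patient's share is 10% × £4453 = £445.30. Patient owes £445.30 (running OOP £2858.10). Plan pays £4453 − £445.30 = £4007.70.
Bill 3, £5035: deductible already satisfied, so patient's share is 10% × £5035 = £503.50. Patient owes £503.50 (running OOP £3361.60). Insurer: £5035 − £503.50 = £4531.50.
Bill 4, £9456: deductible met; 10% of £9456 = £945.60. That would push OOP to £4307.20, over the £3875 cap, so patient pays £3875 − £3361.60 = £513.40. Insurer: £9456 − £513.40 = £8942.60.
Bill 5, £8432: deductible already satisfied, so patient's share is 10% × £8432 = £843.20. Adding that to £3875 gives £4718.20, past the £3875 cap; patient pays only £3875 − £3875 = £0. Plan pays £8432 − £0 = £8432.
Insurer total = bills − patient's total = £38679 − £3875 = £34804.

£34804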